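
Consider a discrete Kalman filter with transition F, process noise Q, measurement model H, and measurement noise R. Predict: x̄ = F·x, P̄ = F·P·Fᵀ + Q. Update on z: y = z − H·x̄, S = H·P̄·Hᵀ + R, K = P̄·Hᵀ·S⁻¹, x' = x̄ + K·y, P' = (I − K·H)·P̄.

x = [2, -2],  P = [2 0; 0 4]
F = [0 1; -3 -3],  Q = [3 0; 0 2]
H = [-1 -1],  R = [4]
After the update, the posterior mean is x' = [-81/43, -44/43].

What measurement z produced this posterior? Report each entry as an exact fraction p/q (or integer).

x̄ = F·x = [-2, 0]
P̄ = F·P·Fᵀ + Q = [7 -12; -12 56]
S = H·P̄·Hᵀ + R = [43]
K = P̄·Hᵀ·S⁻¹ = [5/43; -44/43]
x' − x̄ = [5/43, -44/43] = K·y
y = (KᵀK)⁻¹·Kᵀ·(x' − x̄) = [1]
z = y + H·x̄ = [1] + [2] = [3]

z = [3]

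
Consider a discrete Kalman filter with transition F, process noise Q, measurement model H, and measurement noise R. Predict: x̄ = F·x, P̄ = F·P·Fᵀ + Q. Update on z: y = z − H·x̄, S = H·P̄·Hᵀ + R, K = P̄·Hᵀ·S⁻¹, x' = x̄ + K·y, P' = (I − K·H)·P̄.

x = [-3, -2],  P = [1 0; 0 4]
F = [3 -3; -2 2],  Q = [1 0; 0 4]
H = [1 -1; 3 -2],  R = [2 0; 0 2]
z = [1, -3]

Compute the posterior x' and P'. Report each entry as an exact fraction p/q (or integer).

x' = [-45/46, -13/46]
P' = [139/138 57/46; 57/46 87/46]

x̄ = F·x = [-3, 2]
P̄ = F·P·Fᵀ + Q = [46 -30; -30 24]
y = z − H·x̄ = [6, 10]
S = H·P̄·Hᵀ + R = [132 336; 336 872]
K = P̄·Hᵀ·S⁻¹ = [-8/69 25/92; -15/46 -3/92]
x' = x̄ + K·y = [-45/46, -13/46]
P' = (I − K·H)·P̄ = [139/138 57/46; 57/46 87/46]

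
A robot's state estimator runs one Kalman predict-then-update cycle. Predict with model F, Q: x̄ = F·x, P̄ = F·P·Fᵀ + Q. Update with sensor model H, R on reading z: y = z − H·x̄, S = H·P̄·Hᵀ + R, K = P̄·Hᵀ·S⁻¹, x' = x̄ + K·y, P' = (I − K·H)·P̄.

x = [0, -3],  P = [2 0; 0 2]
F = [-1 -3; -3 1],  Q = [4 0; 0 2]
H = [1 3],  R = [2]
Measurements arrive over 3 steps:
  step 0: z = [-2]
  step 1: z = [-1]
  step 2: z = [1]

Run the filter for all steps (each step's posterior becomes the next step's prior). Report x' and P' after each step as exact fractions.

step 0: x' = [123/14, -201/56], P' = [150/7 -99/14; -99/14 143/56]
step 1: x' = [4225/1896, -697/632], P' = [90473/15168 -10043/5056; -10043/5056 4467/5056]
step 2: x' = [11598523/9411332, -137787/1344476], P' = [28100501/4705666 -1335189/672238; -1335189/672238 84713/96034]

step 0: x̄ = F·x = [9, -3]
step 0: P̄ = F·P·Fᵀ + Q = [24 0; 0 22]
step 0: y = z − H·x̄ = [-2]
step 0: S = H·P̄·Hᵀ + R = [224]
step 0: K = P̄·Hᵀ·S⁻¹ = [3/28; 33/112]
step 0: x' = x̄ + K·y = [123/14, -201/56]
step 0: P' = (I − K·H)·P̄ = [150/7 -99/14; -99/14 143/56]
step 1: x̄ = F·x = [111/56, -1677/56]
step 1: P̄ = F·P·Fᵀ + Q = [335/56 3/56; 3/56 13431/56]
step 1: y = z − H·x̄ = [608/7]
step 1: S = H·P̄·Hᵀ + R = [15168/7]
step 1: K = P̄·Hᵀ·S⁻¹ = [43/15168; 1679/5056]
step 1: x' = x̄ + K·y = [4225/1896, -697/632]
step 1: P' = (I − K·H)·P̄ = [90473/15168 -10043/5056; -10043/5056 4467/5056]
step 2: x̄ = F·x = [256/237, -2461/316]
step 2: P̄ = F·P·Fᵀ + Q = [22745/3792 -409/632; -409/632 21641/316]
step 2: y = z − H·x̄ = [22073/948]
step 2: S = H·P̄·Hᵀ + R = [2352833/3792]
step 2: K = P̄·Hᵀ·S⁻¹ = [15383/2352833; 110946/336119]
step 2: x' = x̄ + K·y = [11598523/9411332, -137787/1344476]
step 2: P' = (I − K·H)·P̄ = [28100501/4705666 -1335189/672238; -1335189/672238 84713/96034]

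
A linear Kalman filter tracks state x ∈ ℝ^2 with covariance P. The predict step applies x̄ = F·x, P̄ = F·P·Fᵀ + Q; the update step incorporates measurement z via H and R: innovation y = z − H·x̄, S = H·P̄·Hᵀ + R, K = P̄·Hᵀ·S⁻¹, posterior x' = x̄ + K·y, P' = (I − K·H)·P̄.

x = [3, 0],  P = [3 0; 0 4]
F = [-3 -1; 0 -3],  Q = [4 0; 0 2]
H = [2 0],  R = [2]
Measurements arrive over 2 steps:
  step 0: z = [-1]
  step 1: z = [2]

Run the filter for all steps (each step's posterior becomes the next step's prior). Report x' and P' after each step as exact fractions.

step 0: x̄ = F·x = [-9, 0]
step 0: P̄ = F·P·Fᵀ + Q = [35 12; 12 38]
step 0: y = z − H·x̄ = [17]
step 0: S = H·P̄·Hᵀ + R = [142]
step 0: K = P̄·Hᵀ·S⁻¹ = [35/71; 12/71]
step 0: x' = x̄ + K·y = [-44/71, 204/71]
step 0: P' = (I − K·H)·P̄ = [35/71 12/71; 12/71 2410/71]
step 1: x̄ = F·x = [-72/71, -612/71]
step 1: P̄ = F·P·Fᵀ + Q = [3081/71 7338/71; 7338/71 21832/71]
step 1: y = z − H·x̄ = [286/71]
step 1: S = H·P̄·Hᵀ + R = [12466/71]
step 1: K = P̄·Hᵀ·S⁻¹ = [3081/6233; 7338/6233]
step 1: x' = x̄ + K·y = [6090/6233, -24168/6233]
step 1: P' = (I − K·H)·P̄ = [3081/6233 7338/6233; 7338/6233 399808/6233]

step 0: x' = [-44/71, 204/71], P' = [35/71 12/71; 12/71 2410/71]
step 1: x' = [6090/6233, -24168/6233], P' = [3081/6233 7338/6233; 7338/6233 399808/6233]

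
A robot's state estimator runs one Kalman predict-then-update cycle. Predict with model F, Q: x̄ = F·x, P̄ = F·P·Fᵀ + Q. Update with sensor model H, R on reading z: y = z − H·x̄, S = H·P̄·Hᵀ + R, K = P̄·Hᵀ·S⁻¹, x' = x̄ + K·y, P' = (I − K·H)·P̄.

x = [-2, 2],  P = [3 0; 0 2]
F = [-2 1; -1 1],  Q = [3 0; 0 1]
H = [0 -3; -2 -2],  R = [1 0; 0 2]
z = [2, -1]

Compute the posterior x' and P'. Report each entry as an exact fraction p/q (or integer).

x̄ = F·x = [6, 4]
P̄ = F·P·Fᵀ + Q = [17 8; 8 6]
y = z − H·x̄ = [14, 19]
S = H·P̄·Hᵀ + R = [55 84; 84 158]
K = P̄·Hᵀ·S⁻¹ = [204/817 -367/817; -246/817 -14/817]
x' = x̄ + K·y = [785/817, -442/817]
P' = (I − K·H)·P̄ = [435/817 -68/817; -68/817 82/817]

x' = [785/817, -442/817]
P' = [435/817 -68/817; -68/817 82/817]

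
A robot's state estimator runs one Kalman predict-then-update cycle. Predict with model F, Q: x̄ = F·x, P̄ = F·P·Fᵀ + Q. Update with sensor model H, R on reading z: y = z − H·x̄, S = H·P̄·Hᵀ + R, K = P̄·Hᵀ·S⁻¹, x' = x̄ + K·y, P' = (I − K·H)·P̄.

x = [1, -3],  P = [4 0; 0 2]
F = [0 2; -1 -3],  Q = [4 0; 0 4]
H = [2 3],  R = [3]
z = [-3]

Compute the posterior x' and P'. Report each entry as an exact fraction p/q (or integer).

x̄ = F·x = [-6, 8]
P̄ = F·P·Fᵀ + Q = [12 -12; -12 26]
y = z − H·x̄ = [-15]
S = H·P̄·Hᵀ + R = [141]
K = P̄·Hᵀ·S⁻¹ = [-4/47; 18/47]
x' = x̄ + K·y = [-222/47, 106/47]
P' = (I − K·H)·P̄ = [516/47 -348/47; -348/47 250/47]

x' = [-222/47, 106/47]
P' = [516/47 -348/47; -348/47 250/47]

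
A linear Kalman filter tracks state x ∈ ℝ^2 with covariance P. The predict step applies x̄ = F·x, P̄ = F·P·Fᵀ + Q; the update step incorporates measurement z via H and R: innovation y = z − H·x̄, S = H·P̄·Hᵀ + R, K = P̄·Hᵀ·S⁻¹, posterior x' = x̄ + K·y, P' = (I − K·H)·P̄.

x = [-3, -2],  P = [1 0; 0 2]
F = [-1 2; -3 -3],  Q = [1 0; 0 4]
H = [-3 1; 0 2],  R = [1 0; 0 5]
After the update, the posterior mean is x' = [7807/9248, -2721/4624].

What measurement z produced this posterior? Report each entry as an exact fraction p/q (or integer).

x̄ = F·x = [-1, 15]
P̄ = F·P·Fᵀ + Q = [10 -9; -9 31]
S = H·P̄·Hᵀ + R = [176 116; 116 129]
K = P̄·Hᵀ·S⁻¹ = [-2943/9248 339/2312; 145/4624 523/1156]
x' − x̄ = [17055/9248, -72081/4624] = K·y
y = (KᵀK)⁻¹·Kᵀ·(x' − x̄) = [-21, -33]
z = y + H·x̄ = [-21, -33] + [18, 30] = [-3, -3]

z = [-3, -3]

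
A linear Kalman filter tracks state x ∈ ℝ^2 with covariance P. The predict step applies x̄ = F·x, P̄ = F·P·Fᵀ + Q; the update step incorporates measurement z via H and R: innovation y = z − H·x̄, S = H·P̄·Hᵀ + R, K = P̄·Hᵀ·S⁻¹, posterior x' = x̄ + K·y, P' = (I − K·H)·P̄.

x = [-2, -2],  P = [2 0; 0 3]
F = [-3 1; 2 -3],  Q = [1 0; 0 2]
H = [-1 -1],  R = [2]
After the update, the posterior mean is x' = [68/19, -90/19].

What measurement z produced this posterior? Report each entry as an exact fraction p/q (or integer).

x̄ = F·x = [4, 2]
P̄ = F·P·Fᵀ + Q = [22 -21; -21 37]
S = H·P̄·Hᵀ + R = [19]
K = P̄·Hᵀ·S⁻¹ = [-1/19; -16/19]
x' − x̄ = [-8/19, -128/19] = K·y
y = (KᵀK)⁻¹·Kᵀ·(x' − x̄) = [8]
z = y + H·x̄ = [8] + [-6] = [2]

z = [2]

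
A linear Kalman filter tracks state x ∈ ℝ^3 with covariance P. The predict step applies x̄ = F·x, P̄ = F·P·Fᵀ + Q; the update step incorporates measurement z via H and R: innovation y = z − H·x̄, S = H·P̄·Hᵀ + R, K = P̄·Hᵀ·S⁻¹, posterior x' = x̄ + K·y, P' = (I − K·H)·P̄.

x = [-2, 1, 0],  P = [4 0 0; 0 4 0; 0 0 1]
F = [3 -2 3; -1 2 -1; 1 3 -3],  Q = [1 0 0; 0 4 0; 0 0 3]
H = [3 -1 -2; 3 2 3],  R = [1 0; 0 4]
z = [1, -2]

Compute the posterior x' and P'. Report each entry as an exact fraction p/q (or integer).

x' = [-31034/284197, 332594/852591, -721412/852591]
P' = [37662/284197 -89029/284197 71460/284197; -89029/284197 3809215/852591 -2253019/852591; 71460/284197 -2253019/852591 1501990/852591]

x̄ = F·x = [-8, 4, 1]
P̄ = F·P·Fᵀ + Q = [62 -31 -21; -31 25 23; -21 23 52]
y = z − H·x̄ = [31, 11]
S = H·P̄·Hᵀ + R = [1322 -121; -121 656]
K = P̄·Hᵀ·S⁻¹ = [59095/284197 37327/284197; -104438/852591 14528/852591; -107821/852591 160768/852591]
x' = x̄ + K·y = [-31034/284197, 332594/852591, -721412/852591]
P' = (I − K·H)·P̄ = [37662/284197 -89029/284197 71460/284197; -89029/284197 3809215/852591 -2253019/852591; 71460/284197 -2253019/852591 1501990/852591]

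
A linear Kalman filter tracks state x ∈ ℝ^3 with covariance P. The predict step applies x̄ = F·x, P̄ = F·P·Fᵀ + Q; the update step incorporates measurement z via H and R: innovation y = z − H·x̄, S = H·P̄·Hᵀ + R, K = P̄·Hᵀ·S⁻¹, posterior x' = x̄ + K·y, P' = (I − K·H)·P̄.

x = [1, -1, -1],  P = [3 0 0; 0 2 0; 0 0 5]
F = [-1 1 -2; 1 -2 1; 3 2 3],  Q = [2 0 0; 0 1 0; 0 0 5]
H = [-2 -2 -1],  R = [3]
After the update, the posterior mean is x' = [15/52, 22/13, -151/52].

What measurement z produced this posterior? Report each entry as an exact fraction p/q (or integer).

z = [-1]

x̄ = F·x = [0, 2, -2]
P̄ = F·P·Fᵀ + Q = [27 -17 -35; -17 17 16; -35 16 85]
S = H·P̄·Hᵀ + R = [52]
K = P̄·Hᵀ·S⁻¹ = [15/52; -4/13; -47/52]
x' − x̄ = [15/52, -4/13, -47/52] = K·y
y = (KᵀK)⁻¹·Kᵀ·(x' − x̄) = [1]
z = y + H·x̄ = [1] + [-2] = [-1]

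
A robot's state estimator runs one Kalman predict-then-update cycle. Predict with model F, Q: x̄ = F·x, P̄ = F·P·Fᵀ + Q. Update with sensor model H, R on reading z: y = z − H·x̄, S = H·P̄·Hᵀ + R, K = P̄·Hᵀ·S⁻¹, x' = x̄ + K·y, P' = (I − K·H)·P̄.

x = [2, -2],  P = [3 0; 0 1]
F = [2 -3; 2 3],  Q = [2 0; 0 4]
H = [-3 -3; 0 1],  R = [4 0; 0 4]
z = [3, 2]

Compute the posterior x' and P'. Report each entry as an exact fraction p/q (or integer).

x̄ = F·x = [10, -2]
P̄ = F·P·Fᵀ + Q = [23 3; 3 25]
y = z − H·x̄ = [27, 4]
S = H·P̄·Hᵀ + R = [490 -84; -84 29]
K = P̄·Hᵀ·S⁻¹ = [-1005/3577 -363/511; -24/511 53/73]
x' = x̄ + K·y = [-1529/3577, -186/511]
P' = (I − K·H)·P̄ = [11504/3577 -1452/511; -1452/511 212/73]

x' = [-1529/3577, -186/511]
P' = [11504/3577 -1452/511; -1452/511 212/73]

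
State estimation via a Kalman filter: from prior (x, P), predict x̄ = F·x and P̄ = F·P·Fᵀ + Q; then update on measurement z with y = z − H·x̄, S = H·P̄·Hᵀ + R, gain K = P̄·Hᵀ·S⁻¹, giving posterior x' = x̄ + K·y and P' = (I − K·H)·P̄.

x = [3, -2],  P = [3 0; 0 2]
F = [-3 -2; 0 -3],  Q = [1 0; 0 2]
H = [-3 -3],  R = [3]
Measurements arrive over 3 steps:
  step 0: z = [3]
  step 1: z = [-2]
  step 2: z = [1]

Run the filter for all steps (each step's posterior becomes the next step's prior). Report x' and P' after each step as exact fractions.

step 0: x̄ = F·x = [-5, 6]
step 0: P̄ = F·P·Fᵀ + Q = [36 12; 12 20]
step 0: y = z − H·x̄ = [6]
step 0: S = H·P̄·Hᵀ + R = [723]
step 0: K = P̄·Hᵀ·S⁻¹ = [-48/241; -32/241]
step 0: x' = x̄ + K·y = [-1493/241, 1254/241]
step 0: P' = (I − K·H)·P̄ = [1764/241 -1716/241; -1716/241 1748/241]
step 1: x̄ = F·x = [1971/241, -3762/241]
step 1: P̄ = F·P·Fᵀ + Q = [2517/241 -4956/241; -4956/241 16214/241]
step 1: y = z − H·x̄ = [-5855/241]
step 1: S = H·P̄·Hᵀ + R = [80094/241]
step 1: K = P̄·Hᵀ·S⁻¹ = [2439/26698; -5629/13349]
step 1: x' = x̄ + K·y = [159093/26698, -71623/13349]
step 1: P' = (I − K·H)·P̄ = [204783/26698 -103611/13349; -103611/13349 109240/13349]
step 2: x̄ = F·x = [-190787/26698, 214869/13349]
step 2: P̄ = F·P·Fᵀ + Q = [257001/26698 -277059/13349; -277059/13349 1009858/13349]
step 2: y = z − H·x̄ = [743551/26698]
step 2: S = H·P̄·Hᵀ + R = [10596423/26698]
step 2: K = P̄·Hᵀ·S⁻¹ = [297117/3532141; -1465598/3532141]
step 2: x' = x̄ + K·y = [-16966250/3532141, 16036720/3532141]
step 2: P' = (I − K·H)·P̄ = [24081513/3532141 -24378630/3532141; -24378630/3532141 25844228/3532141]

step 0: x' = [-1493/241, 1254/241], P' = [1764/241 -1716/241; -1716/241 1748/241]
step 1: x' = [159093/26698, -71623/13349], P' = [204783/26698 -103611/13349; -103611/13349 109240/13349]
step 2: x' = [-16966250/3532141, 16036720/3532141], P' = [24081513/3532141 -24378630/3532141; -24378630/3532141 25844228/3532141]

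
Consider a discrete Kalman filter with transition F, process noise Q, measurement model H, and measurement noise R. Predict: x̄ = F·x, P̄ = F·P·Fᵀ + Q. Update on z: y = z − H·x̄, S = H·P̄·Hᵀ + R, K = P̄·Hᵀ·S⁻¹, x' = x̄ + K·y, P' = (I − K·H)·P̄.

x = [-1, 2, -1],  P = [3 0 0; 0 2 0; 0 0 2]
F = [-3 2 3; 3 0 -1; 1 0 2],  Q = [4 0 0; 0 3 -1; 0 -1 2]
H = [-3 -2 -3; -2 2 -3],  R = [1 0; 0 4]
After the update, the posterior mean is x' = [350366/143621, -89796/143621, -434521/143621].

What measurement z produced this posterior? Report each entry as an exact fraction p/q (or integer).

z = [3, 3]

x̄ = F·x = [4, -2, -3]
P̄ = F·P·Fᵀ + Q = [57 -33 3; -33 32 4; 3 4 13]
S = H·P̄·Hᵀ + R = [465 442; 442 729]
K = P̄·Hᵀ·S⁻¹ = [432/143621 -37497/143621; -35389/143621 44704/143621; -24470/143621 7547/143621]
x' − x̄ = [-224118/143621, 197446/143621, -3658/143621] = K·y
y = (KᵀK)⁻¹·Kᵀ·(x' − x̄) = [2, 6]
z = y + H·x̄ = [2, 6] + [1, -3] = [3, 3]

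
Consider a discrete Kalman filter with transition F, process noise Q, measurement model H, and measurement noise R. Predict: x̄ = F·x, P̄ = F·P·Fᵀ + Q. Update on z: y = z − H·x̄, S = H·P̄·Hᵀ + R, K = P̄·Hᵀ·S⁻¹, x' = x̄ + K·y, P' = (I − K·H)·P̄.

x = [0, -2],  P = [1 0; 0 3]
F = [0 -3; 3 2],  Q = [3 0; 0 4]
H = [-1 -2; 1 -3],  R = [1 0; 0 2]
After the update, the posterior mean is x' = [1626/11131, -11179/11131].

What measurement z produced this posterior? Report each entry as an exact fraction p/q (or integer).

x̄ = F·x = [6, -4]
P̄ = F·P·Fᵀ + Q = [30 -18; -18 25]
S = H·P̄·Hᵀ + R = [59 102; 102 365]
K = P̄·Hᵀ·S⁻¹ = [-6378/11131 4344/11131; -2194/11131 -2223/11131]
x' − x̄ = [-65160/11131, 33345/11131] = K·y
y = (KᵀK)⁻¹·Kᵀ·(x' − x̄) = [0, -15]
z = y + H·x̄ = [0, -15] + [2, 18] = [2, 3]

z = [2, 3]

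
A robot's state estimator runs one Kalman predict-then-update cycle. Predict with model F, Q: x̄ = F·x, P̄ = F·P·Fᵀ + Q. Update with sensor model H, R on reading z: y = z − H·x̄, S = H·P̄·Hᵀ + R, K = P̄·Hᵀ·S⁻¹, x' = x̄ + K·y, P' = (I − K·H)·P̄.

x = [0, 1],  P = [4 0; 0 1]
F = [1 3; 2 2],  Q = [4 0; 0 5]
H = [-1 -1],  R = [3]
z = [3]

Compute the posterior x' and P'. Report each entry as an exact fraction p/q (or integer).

x̄ = F·x = [3, 2]
P̄ = F·P·Fᵀ + Q = [17 14; 14 25]
y = z − H·x̄ = [8]
S = H·P̄·Hᵀ + R = [73]
K = P̄·Hᵀ·S⁻¹ = [-31/73; -39/73]
x' = x̄ + K·y = [-29/73, -166/73]
P' = (I − K·H)·P̄ = [280/73 -187/73; -187/73 304/73]

x' = [-29/73, -166/73]
P' = [280/73 -187/73; -187/73 304/73]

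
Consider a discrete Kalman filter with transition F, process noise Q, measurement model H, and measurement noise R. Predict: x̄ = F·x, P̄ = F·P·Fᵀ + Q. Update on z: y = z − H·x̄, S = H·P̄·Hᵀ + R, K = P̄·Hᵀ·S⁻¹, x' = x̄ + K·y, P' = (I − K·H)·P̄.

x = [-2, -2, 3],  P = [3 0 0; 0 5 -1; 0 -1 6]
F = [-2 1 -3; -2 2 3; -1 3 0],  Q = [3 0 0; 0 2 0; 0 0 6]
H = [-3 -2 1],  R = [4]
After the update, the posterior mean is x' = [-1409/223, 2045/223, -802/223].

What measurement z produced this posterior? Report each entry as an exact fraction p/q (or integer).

z = [-3]

x̄ = F·x = [-7, 9, -4]
P̄ = F·P·Fᵀ + Q = [80 -29 30; -29 76 27; 30 27 54]
S = H·P̄·Hᵀ + R = [446]
K = P̄·Hᵀ·S⁻¹ = [-76/223; -19/223; -45/223]
x' − x̄ = [152/223, 38/223, 90/223] = K·y
y = (KᵀK)⁻¹·Kᵀ·(x' − x̄) = [-2]
z = y + H·x̄ = [-2] + [-1] = [-3]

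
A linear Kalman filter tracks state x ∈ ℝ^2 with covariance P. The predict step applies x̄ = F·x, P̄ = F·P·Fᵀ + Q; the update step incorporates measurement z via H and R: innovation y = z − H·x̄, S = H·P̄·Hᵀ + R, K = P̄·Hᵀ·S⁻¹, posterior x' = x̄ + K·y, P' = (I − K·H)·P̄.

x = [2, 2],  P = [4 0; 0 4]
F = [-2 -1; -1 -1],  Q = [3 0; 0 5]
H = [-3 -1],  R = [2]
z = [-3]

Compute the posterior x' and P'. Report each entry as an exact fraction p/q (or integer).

x' = [87/98, 1/6]
P' = [67/98 -3/2; -3/2 29/6]

x̄ = F·x = [-6, -4]
P̄ = F·P·Fᵀ + Q = [23 12; 12 13]
y = z − H·x̄ = [-25]
S = H·P̄·Hᵀ + R = [294]
K = P̄·Hᵀ·S⁻¹ = [-27/98; -1/6]
x' = x̄ + K·y = [87/98, 1/6]
P' = (I − K·H)·P̄ = [67/98 -3/2; -3/2 29/6]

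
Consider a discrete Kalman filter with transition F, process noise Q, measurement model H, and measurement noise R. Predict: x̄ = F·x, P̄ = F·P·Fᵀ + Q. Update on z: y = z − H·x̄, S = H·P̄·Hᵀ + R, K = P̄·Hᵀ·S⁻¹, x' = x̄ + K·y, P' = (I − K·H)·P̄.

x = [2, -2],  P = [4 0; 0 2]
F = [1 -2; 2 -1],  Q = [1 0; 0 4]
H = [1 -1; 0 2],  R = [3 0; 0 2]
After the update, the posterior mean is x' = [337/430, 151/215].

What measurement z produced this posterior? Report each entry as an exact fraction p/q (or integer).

z = [-1, 1]

x̄ = F·x = [6, 6]
P̄ = F·P·Fᵀ + Q = [13 12; 12 22]
S = H·P̄·Hᵀ + R = [14 -20; -20 90]
K = P̄·Hᵀ·S⁻¹ = [57/86 89/215; -1/43 104/215]
x' − x̄ = [-2243/430, -1139/215] = K·y
y = (KᵀK)⁻¹·Kᵀ·(x' − x̄) = [-1, -11]
z = y + H·x̄ = [-1, -11] + [0, 12] = [-1, 1]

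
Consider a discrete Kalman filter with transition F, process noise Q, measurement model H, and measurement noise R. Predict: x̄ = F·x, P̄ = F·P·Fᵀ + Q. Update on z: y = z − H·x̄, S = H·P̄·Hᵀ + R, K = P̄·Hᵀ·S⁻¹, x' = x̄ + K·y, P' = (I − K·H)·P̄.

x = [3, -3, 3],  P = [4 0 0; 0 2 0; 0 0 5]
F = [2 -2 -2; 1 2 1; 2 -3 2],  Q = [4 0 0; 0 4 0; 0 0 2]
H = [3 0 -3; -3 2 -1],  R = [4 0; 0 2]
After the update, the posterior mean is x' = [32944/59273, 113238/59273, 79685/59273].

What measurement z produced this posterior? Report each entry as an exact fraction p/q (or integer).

x̄ = F·x = [6, 0, 21]
P̄ = F·P·Fᵀ + Q = [48 -10 8; -10 21 6; 8 6 56]
S = H·P̄·Hᵀ + R = [796 -312; -312 718]
K = P̄·Hᵀ·S⁻¹ = [4062/59273 -12434/59273; -1734/59273 4695/59273; -15576/59273 -12382/59273]
x' − x̄ = [-322694/59273, 113238/59273, -1165048/59273] = K·y
y = (KᵀK)⁻¹·Kᵀ·(x' − x̄) = [43, 40]
z = y + H·x̄ = [43, 40] + [-45, -39] = [-2, 1]

z = [-2, 1]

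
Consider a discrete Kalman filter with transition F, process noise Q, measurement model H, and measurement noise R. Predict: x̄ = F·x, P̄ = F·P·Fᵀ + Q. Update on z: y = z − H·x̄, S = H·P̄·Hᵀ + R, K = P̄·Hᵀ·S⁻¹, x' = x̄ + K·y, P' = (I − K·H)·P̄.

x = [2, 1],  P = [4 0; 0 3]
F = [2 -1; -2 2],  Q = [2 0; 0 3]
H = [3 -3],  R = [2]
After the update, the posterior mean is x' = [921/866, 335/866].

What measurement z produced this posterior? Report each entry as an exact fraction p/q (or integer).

z = [2]

x̄ = F·x = [3, -2]
P̄ = F·P·Fᵀ + Q = [21 -22; -22 31]
S = H·P̄·Hᵀ + R = [866]
K = P̄·Hᵀ·S⁻¹ = [129/866; -159/866]
x' − x̄ = [-1677/866, 2067/866] = K·y
y = (KᵀK)⁻¹·Kᵀ·(x' − x̄) = [-13]
z = y + H·x̄ = [-13] + [15] = [2]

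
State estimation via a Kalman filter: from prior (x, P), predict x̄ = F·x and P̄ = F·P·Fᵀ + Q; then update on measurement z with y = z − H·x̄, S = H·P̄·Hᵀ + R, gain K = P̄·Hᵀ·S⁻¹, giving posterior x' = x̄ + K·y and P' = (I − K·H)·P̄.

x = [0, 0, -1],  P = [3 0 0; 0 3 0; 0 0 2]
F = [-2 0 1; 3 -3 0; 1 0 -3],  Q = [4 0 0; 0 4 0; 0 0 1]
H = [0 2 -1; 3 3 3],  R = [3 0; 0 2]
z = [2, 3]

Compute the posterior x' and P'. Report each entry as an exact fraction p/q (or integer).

x̄ = F·x = [-1, 0, 3]
P̄ = F·P·Fᵀ + Q = [18 -18 -12; -18 58 9; -12 9 22]
y = z − H·x̄ = [5, -3]
S = H·P̄·Hᵀ + R = [221 237; 237 506]
K = P̄·Hᵀ·S⁻¹ = [-516/7951 -324/7951; 19303/55657 7128/55657; -2219/7951 1935/7951]
x' = x̄ + K·y = [-9559/7951, 10733/7951, 6953/7951]
P' = (I − K·H)·P̄ = [119070/7951 -40278/7951 -79008/7951; -40278/7951 114869/55657 24547/7951; -79008/7951 24547/7951 55751/7951]

x' = [-9559/7951, 10733/7951, 6953/7951]
P' = [119070/7951 -40278/7951 -79008/7951; -40278/7951 114869/55657 24547/7951; -79008/7951 24547/7951 55751/7951]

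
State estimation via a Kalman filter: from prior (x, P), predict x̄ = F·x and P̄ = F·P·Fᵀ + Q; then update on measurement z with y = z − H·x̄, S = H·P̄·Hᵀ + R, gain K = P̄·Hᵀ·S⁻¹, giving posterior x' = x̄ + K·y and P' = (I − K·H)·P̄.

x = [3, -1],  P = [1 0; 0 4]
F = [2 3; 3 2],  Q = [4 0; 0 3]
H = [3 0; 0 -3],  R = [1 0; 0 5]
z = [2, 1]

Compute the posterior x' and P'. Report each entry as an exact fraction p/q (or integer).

x̄ = F·x = [3, 7]
P̄ = F·P·Fᵀ + Q = [44 30; 30 28]
y = z − H·x̄ = [-7, 22]
S = H·P̄·Hᵀ + R = [397 -270; -270 257]
K = P̄·Hᵀ·S⁻¹ = [9624/29129 -90/29129; 450/29129 -9048/29129]
x' = x̄ + K·y = [18039/29129, 1697/29129]
P' = (I − K·H)·P̄ = [3208/29129 150/29129; 150/29129 15080/29129]

x' = [18039/29129, 1697/29129]
P' = [3208/29129 150/29129; 150/29129 15080/29129]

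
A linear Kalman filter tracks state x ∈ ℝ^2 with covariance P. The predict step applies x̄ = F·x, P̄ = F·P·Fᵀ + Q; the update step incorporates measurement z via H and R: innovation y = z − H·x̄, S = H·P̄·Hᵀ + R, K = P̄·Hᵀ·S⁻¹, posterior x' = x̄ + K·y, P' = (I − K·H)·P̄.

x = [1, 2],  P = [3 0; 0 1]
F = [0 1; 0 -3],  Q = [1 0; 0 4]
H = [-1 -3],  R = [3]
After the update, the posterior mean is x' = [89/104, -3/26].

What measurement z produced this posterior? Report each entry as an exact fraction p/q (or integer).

x̄ = F·x = [2, -6]
P̄ = F·P·Fᵀ + Q = [2 -3; -3 13]
S = H·P̄·Hᵀ + R = [104]
K = P̄·Hᵀ·S⁻¹ = [7/104; -9/26]
x' − x̄ = [-119/104, 153/26] = K·y
y = (KᵀK)⁻¹·Kᵀ·(x' − x̄) = [-17]
z = y + H·x̄ = [-17] + [16] = [-1]

z = [-1]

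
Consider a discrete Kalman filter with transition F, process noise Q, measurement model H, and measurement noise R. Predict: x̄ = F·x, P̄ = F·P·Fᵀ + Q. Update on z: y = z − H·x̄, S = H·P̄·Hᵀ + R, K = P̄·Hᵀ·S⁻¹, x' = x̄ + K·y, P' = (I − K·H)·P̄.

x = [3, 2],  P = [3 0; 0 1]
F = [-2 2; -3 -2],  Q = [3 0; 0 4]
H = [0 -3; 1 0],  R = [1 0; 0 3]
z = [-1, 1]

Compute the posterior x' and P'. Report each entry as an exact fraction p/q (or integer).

x' = [1846/1297, 739/2594]
P' = [3180/1297 21/2594; 21/2594 287/2594]

x̄ = F·x = [-2, -13]
P̄ = F·P·Fᵀ + Q = [19 14; 14 35]
y = z − H·x̄ = [-40, 3]
S = H·P̄·Hᵀ + R = [316 -42; -42 22]
K = P̄·Hᵀ·S⁻¹ = [-63/2594 1060/1297; -861/2594 7/2594]
x' = x̄ + K·y = [1846/1297, 739/2594]
P' = (I − K·H)·P̄ = [3180/1297 21/2594; 21/2594 287/2594]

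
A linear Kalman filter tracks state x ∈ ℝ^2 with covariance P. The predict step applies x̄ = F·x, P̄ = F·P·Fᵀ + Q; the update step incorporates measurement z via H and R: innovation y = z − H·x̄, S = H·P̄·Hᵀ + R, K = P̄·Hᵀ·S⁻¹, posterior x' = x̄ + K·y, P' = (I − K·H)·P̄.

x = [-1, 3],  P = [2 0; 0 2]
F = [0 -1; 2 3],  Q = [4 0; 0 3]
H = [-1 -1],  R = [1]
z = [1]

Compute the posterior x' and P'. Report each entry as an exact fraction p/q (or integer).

x̄ = F·x = [-3, 7]
P̄ = F·P·Fᵀ + Q = [6 -6; -6 29]
y = z − H·x̄ = [5]
S = H·P̄·Hᵀ + R = [24]
K = P̄·Hᵀ·S⁻¹ = [0; -23/24]
x' = x̄ + K·y = [-3, 53/24]
P' = (I − K·H)·P̄ = [6 -6; -6 167/24]

x' = [-3, 53/24]
P' = [6 -6; -6 167/24]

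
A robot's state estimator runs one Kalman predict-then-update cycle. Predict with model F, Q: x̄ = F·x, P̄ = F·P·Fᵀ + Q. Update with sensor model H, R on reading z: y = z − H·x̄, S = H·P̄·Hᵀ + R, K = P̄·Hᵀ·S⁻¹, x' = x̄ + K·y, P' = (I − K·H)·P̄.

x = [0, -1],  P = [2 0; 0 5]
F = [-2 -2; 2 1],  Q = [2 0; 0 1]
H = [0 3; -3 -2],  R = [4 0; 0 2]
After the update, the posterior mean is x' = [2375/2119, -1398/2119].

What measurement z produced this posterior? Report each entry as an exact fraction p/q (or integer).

z = [-2, -2]

x̄ = F·x = [2, -1]
P̄ = F·P·Fᵀ + Q = [30 -18; -18 14]
S = H·P̄·Hᵀ + R = [130 78; 78 112]
K = P̄·Hᵀ·S⁻¹ = [-459/2119 -54/163; 669/2119 2/163]
x' − x̄ = [-1863/2119, 721/2119] = K·y
y = (KᵀK)⁻¹·Kᵀ·(x' − x̄) = [1, 2]
z = y + H·x̄ = [1, 2] + [-3, -4] = [-2, -2]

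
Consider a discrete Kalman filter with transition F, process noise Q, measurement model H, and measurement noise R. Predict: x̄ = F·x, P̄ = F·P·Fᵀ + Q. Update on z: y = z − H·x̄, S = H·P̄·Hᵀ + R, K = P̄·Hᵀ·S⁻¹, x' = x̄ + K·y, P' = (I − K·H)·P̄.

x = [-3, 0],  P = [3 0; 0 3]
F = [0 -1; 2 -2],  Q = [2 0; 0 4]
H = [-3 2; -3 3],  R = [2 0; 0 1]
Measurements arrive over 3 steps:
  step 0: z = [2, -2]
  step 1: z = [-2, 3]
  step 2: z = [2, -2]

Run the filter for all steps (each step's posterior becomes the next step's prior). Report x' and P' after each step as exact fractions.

step 0: x̄ = F·x = [0, -6]
step 0: P̄ = F·P·Fᵀ + Q = [5 6; 6 28]
step 0: y = z − H·x̄ = [14, 16]
step 0: S = H·P̄·Hᵀ + R = [87 123; 123 190]
step 0: K = P̄·Hᵀ·S⁻¹ = [-313/467 210/467; -898/1401 356/467]
step 0: x' = x̄ + K·y = [-1022/467, -3890/1401]
step 0: P' = (I − K·H)·P̄ = [766/467 836/467; 836/467 2864/1401]
step 1: x̄ = F·x = [3890/1401, 1648/1401]
step 1: P̄ = F·P·Fᵀ + Q = [5666/1401 712/1401; 712/1401 6188/1401]
step 1: y = z − H·x̄ = [5572/1401, 3643/467]
step 1: S = H·P̄·Hᵀ + R = [70004/1401 25814/467; 25814/467 31757/467]
step 1: K = P̄·Hᵀ·S⁻¹ = [-23755/47972 5913/23986; -26467/59965 31854/59965]
step 1: x' = x̄ + K·y = [65487/23986, 213762/59965]
step 1: P' = (I − K·H)·P̄ = [27697/23986 14834/11993; 14834/11993 84788/59965]
step 2: x̄ = F·x = [-213762/59965, -100089/59965]
step 2: P̄ = F·P·Fᵀ + Q = [204718/59965 21236/59965; 21236/59965 262622/59965]
step 2: y = z − H·x̄ = [-321178/59965, -460949/59965]
step 2: S = H·P̄·Hᵀ + R = [2758048/59965 3099654/59965; 3099654/59965 3883777/59965]
step 2: K = P̄·Hᵀ·S⁻¹ = [-4286611/9203606 1058367/4601803; -1885001/4601803 2362464/4601803]
step 2: x' = x̄ + K·y = [-13060306/4601803, -15744925/4601803]
step 2: P' = (I − K·H)·P̄ = [4992189/4601803 5344978/4601803; 5344978/4601803 6132466/4601803]

step 0: x' = [-1022/467, -3890/1401], P' = [766/467 836/467; 836/467 2864/1401]
step 1: x' = [65487/23986, 213762/59965], P' = [27697/23986 14834/11993; 14834/11993 84788/59965]
step 2: x' = [-13060306/4601803, -15744925/4601803], P' = [4992189/4601803 5344978/4601803; 5344978/4601803 6132466/4601803]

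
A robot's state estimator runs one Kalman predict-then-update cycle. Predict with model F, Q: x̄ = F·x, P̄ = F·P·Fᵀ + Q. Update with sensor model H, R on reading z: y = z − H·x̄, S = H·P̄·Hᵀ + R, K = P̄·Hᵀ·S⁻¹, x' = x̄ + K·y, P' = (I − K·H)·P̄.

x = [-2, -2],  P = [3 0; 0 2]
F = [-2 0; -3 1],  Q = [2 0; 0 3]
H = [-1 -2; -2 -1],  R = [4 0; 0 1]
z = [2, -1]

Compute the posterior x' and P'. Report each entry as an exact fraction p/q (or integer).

x̄ = F·x = [4, 4]
P̄ = F·P·Fᵀ + Q = [14 18; 18 32]
y = z − H·x̄ = [14, 11]
S = H·P̄·Hᵀ + R = [218 182; 182 161]
K = P̄·Hᵀ·S⁻¹ = [23/141 -464/987; -59/141 50/987]
x' = x̄ + K·y = [366/329, -428/329]
P' = (I − K·H)·P̄ = [524/987 -584/987; -584/987 1118/987]

x' = [366/329, -428/329]
P' = [524/987 -584/987; -584/987 1118/987]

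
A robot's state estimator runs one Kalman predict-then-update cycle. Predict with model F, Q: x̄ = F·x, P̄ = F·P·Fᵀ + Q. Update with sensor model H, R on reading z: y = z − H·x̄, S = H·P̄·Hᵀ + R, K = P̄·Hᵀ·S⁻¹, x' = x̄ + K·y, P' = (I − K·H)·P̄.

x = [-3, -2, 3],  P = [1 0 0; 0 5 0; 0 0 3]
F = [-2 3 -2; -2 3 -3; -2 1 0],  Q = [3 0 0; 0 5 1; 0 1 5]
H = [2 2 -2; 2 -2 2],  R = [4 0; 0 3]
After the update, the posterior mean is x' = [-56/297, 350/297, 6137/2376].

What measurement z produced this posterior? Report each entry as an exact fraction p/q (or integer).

x̄ = F·x = [-6, -9, 4]
P̄ = F·P·Fᵀ + Q = [64 67 19; 67 81 20; 19 20 14]
S = H·P̄·Hᵀ + R = [864 36; 36 95]
K = P̄·Hᵀ·S⁻¹ = [74/297 8/33; 1493/5049 8/561; 1907/40392 287/1122]
x' − x̄ = [1726/297, 3023/297, -3367/2376] = K·y
y = (KᵀK)⁻¹·Kᵀ·(x' − x̄) = [35, -12]
z = y + H·x̄ = [35, -12] + [-38, 14] = [-3, 2]

z = [-3, 2]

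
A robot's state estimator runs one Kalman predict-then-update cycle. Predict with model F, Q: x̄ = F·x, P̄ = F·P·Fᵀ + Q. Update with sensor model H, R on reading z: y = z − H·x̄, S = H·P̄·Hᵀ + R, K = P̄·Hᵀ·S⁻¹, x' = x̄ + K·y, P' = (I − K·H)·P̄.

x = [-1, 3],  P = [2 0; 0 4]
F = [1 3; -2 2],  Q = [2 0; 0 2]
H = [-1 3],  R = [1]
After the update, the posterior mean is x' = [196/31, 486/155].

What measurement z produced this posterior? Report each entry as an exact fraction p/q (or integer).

z = [3]

x̄ = F·x = [8, 8]
P̄ = F·P·Fᵀ + Q = [40 20; 20 26]
S = H·P̄·Hᵀ + R = [155]
K = P̄·Hᵀ·S⁻¹ = [4/31; 58/155]
x' − x̄ = [-52/31, -754/155] = K·y
y = (KᵀK)⁻¹·Kᵀ·(x' − x̄) = [-13]
z = y + H·x̄ = [-13] + [16] = [3]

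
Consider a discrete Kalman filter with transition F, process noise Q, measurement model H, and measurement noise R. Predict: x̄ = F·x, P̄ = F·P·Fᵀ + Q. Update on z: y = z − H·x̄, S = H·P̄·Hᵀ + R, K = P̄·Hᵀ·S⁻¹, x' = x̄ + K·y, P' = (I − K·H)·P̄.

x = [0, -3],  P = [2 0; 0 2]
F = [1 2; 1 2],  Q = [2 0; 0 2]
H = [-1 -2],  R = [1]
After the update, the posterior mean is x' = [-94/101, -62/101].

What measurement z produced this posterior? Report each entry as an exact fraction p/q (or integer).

z = [2]

x̄ = F·x = [-6, -6]
P̄ = F·P·Fᵀ + Q = [12 10; 10 12]
S = H·P̄·Hᵀ + R = [101]
K = P̄·Hᵀ·S⁻¹ = [-32/101; -34/101]
x' − x̄ = [512/101, 544/101] = K·y
y = (KᵀK)⁻¹·Kᵀ·(x' − x̄) = [-16]
z = y + H·x̄ = [-16] + [18] = [2]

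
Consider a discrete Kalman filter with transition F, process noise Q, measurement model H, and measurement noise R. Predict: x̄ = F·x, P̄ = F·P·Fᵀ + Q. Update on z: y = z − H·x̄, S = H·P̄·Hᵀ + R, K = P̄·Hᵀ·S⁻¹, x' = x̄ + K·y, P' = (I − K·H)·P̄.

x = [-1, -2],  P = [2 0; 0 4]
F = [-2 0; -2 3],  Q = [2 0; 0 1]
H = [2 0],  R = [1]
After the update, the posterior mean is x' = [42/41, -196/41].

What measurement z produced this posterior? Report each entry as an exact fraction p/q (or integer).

x̄ = F·x = [2, -4]
P̄ = F·P·Fᵀ + Q = [10 8; 8 45]
S = H·P̄·Hᵀ + R = [41]
K = P̄·Hᵀ·S⁻¹ = [20/41; 16/41]
x' − x̄ = [-40/41, -32/41] = K·y
y = (KᵀK)⁻¹·Kᵀ·(x' − x̄) = [-2]
z = y + H·x̄ = [-2] + [4] = [2]

z = [2]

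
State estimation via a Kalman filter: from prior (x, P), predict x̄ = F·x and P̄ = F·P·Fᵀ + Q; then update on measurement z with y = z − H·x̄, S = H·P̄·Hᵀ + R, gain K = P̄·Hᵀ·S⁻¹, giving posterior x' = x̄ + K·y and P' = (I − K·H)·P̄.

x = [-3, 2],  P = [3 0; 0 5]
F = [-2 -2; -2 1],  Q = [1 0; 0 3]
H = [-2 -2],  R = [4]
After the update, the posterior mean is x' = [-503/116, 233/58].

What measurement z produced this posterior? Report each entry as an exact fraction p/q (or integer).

z = [1]

x̄ = F·x = [2, 8]
P̄ = F·P·Fᵀ + Q = [33 2; 2 20]
S = H·P̄·Hᵀ + R = [232]
K = P̄·Hᵀ·S⁻¹ = [-35/116; -11/58]
x' − x̄ = [-735/116, -231/58] = K·y
y = (KᵀK)⁻¹·Kᵀ·(x' − x̄) = [21]
z = y + H·x̄ = [21] + [-20] = [1]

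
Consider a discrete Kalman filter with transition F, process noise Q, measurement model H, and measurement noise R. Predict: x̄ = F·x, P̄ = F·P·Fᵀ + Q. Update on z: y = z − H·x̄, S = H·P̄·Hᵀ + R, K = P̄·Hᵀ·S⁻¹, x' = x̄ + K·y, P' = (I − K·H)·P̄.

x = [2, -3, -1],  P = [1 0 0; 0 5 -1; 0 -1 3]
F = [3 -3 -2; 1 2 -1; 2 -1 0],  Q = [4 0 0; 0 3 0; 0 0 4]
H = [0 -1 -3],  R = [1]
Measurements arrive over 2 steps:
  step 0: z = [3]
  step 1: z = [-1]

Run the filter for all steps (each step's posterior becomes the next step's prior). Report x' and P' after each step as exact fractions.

step 0: x̄ = F·x = [17, -3, 7]
step 0: P̄ = F·P·Fᵀ + Q = [58 -20 19; -20 31 -9; 19 -9 13]
step 0: y = z − H·x̄ = [21]
step 0: S = H·P̄·Hᵀ + R = [95]
step 0: K = P̄·Hᵀ·S⁻¹ = [-37/95; -4/95; -6/19]
step 0: x' = x̄ + K·y = [838/95, -369/95, 7/19]
step 0: P' = (I − K·H)·P̄ = [4141/95 -2048/95 139/19; -2048/95 2929/95 -195/19; 139/19 -195/19 67/19]
step 1: x̄ = F·x = [3551/95, 13/19, 409/19]
step 1: P̄ = F·P·Fᵀ + Q = [82174/95 -2625/19 9467/19; -2625/19 2159/19 -1217/19; 9467/19 -1217/19 5613/19]
step 1: y = z − H·x̄ = [1221/19]
step 1: S = H·P̄·Hᵀ + R = [45393/19]
step 1: K = P̄·Hᵀ·S⁻¹ = [-8592/15131; 1492/45393; -15622/45393]
step 1: x' = x̄ + K·y = [67159/75655, 42313/15131, -8925/15131]
step 1: P' = (I − K·H)·P̄ = [7159886/75655 -1415769/15131 474787/15131; -1415769/15131 5040917/45393 -1680803/45393; 474787/15131 -1680803/45393 565475/45393]

step 0: x' = [838/95, -369/95, 7/19], P' = [4141/95 -2048/95 139/19; -2048/95 2929/95 -195/19; 139/19 -195/19 67/19]
step 1: x' = [67159/75655, 42313/15131, -8925/15131], P' = [7159886/75655 -1415769/15131 474787/15131; -1415769/15131 5040917/45393 -1680803/45393; 474787/15131 -1680803/45393 565475/45393]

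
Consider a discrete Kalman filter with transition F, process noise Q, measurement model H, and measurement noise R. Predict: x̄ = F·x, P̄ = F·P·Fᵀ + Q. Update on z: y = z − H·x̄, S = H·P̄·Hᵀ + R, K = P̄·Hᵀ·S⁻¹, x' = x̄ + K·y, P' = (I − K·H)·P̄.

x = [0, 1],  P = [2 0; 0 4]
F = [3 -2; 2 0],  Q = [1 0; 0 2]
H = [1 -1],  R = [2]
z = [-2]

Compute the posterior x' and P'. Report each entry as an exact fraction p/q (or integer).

x' = [-2, 0]
P' = [12 10; 10 226/23]

x̄ = F·x = [-2, 0]
P̄ = F·P·Fᵀ + Q = [35 12; 12 10]
y = z − H·x̄ = [0]
S = H·P̄·Hᵀ + R = [23]
K = P̄·Hᵀ·S⁻¹ = [1; 2/23]
x' = x̄ + K·y = [-2, 0]
P' = (I − K·H)·P̄ = [12 10; 10 226/23]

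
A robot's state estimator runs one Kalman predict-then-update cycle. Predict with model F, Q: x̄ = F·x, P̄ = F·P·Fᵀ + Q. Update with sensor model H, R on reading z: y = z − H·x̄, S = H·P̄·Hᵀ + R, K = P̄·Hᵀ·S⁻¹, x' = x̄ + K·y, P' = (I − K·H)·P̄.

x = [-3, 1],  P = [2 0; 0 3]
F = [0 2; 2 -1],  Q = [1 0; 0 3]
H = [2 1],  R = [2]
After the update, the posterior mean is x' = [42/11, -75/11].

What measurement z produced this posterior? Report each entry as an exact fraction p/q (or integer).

z = [1]

x̄ = F·x = [2, -7]
P̄ = F·P·Fᵀ + Q = [13 -6; -6 14]
S = H·P̄·Hᵀ + R = [44]
K = P̄·Hᵀ·S⁻¹ = [5/11; 1/22]
x' − x̄ = [20/11, 2/11] = K·y
y = (KᵀK)⁻¹·Kᵀ·(x' − x̄) = [4]
z = y + H·x̄ = [4] + [-3] = [1]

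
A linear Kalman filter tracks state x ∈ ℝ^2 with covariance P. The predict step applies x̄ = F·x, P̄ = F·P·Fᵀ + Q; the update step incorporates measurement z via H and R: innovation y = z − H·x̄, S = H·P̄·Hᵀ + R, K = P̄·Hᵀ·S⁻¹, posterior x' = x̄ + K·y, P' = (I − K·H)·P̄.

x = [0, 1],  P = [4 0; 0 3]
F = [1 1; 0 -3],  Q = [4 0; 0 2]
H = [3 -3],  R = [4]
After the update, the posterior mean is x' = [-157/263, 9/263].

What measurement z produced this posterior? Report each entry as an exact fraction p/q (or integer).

x̄ = F·x = [1, -3]
P̄ = F·P·Fᵀ + Q = [11 -9; -9 29]
S = H·P̄·Hᵀ + R = [526]
K = P̄·Hᵀ·S⁻¹ = [30/263; -57/263]
x' − x̄ = [-420/263, 798/263] = K·y
y = (KᵀK)⁻¹·Kᵀ·(x' − x̄) = [-14]
z = y + H·x̄ = [-14] + [12] = [-2]

z = [-2]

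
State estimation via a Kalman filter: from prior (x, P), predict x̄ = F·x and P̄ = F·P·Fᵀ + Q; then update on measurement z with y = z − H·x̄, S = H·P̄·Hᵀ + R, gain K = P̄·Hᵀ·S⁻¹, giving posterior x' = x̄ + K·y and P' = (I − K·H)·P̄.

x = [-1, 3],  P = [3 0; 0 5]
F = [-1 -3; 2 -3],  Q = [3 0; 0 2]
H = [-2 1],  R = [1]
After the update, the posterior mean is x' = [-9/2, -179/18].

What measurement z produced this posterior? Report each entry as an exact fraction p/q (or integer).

x̄ = F·x = [-8, -11]
P̄ = F·P·Fᵀ + Q = [51 39; 39 59]
S = H·P̄·Hᵀ + R = [108]
K = P̄·Hᵀ·S⁻¹ = [-7/12; -19/108]
x' − x̄ = [7/2, 19/18] = K·y
y = (KᵀK)⁻¹·Kᵀ·(x' − x̄) = [-6]
z = y + H·x̄ = [-6] + [5] = [-1]

z = [-1]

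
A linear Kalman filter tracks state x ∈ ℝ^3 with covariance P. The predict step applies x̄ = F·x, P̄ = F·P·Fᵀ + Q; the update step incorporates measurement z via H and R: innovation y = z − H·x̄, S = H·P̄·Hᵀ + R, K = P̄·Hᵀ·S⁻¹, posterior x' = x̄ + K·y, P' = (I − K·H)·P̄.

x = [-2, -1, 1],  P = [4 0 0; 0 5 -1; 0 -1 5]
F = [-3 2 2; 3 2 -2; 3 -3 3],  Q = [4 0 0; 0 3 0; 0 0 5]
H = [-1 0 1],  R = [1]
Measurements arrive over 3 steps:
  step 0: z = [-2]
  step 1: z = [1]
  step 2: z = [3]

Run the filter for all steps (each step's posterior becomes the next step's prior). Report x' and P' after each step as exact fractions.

step 0: x' = [222/49, -10, 370/147], P' = [1584/49 -36 1566/49; -36 87 -36; 1566/49 -36 9581/294]
step 1: x' = [-11418452/1847747, 107668/167977, -9547567/1847747], P' = [47372700/1847747 6020952/167977 46847302/1847747; 6020952/167977 16232203/167977 5995162/167977; 46847302/1847747 5995162/167977 48169357/1847747]
step 2: x' = [-894621319/90199639, -7070327951/270598917, -3766515227/541197834], P' = [16013942223/180399278 30623315789/180399278 31883379613/360798556; 30623315789/180399278 206096824123/541197834 183310830637/1082395668; 31883379613/360798556 183310830637/1082395668 192596192269/2164791336]

step 0: x̄ = F·x = [6, -10, 0]
step 0: P̄ = F·P·Fᵀ + Q = [72 -36 -36; -36 87 -36; -36 -36 149]
step 0: y = z − H·x̄ = [4]
step 0: S = H·P̄·Hᵀ + R = [294]
step 0: K = P̄·Hᵀ·S⁻¹ = [-18/49; 0; 185/294]
step 0: x' = x̄ + K·y = [222/49, -10, 370/147]
step 0: P' = (I − K·H)·P̄ = [1584/49 -36 1566/49; -36 87 -36; 1566/49 -36 9581/294]
step 1: x̄ = F·x = [-4198/147, -1682/147, 358/7]
step 1: P̄ = F·P·Fᵀ + Q = [78466/147 45602/147 -8773/7; 45602/147 35983/147 -4583/7; -8773/7 -4583/7 6487/2]
step 1: y = z − H·x̄ = [-11569/147]
step 1: S = H·P̄·Hᵀ + R = [1847747/294]
step 1: K = P̄·Hᵀ·S⁻¹ = [-525398/1847747; -25790/167977; 1322055/1847747]
step 1: x' = x̄ + K·y = [-11418452/1847747, 107668/167977, -9547567/1847747]
step 1: P' = (I − K·H)·P̄ = [47372700/1847747 6020952/167977 46847302/1847747; 6020952/167977 16232203/167977 5995162/167977; 46847302/1847747 5995162/167977 48169357/1847747]
step 2: x̄ = F·x = [1593538/167977, -1162866/167977, -66451101/1847747]
step 2: P̄ = F·P·Fᵀ + Q = [46480056/167977 59759348/167977 -32340762/167977; 59759348/167977 94892335/167977 -18252306/167977; -32340762/167977 -18252306/167977 940166209/1847747]
step 2: y = z − H·x̄ = [89523260/1847747]
step 2: S = H·P̄·Hᵀ + R = [2164791336/1847747]
step 2: K = P̄·Hᵀ·S⁻¹ = [-144504833/360798556; -429064097/1082395668; 1295914591/2164791336]
step 2: x' = x̄ + K·y = [-894621319/90199639, -7070327951/270598917, -3766515227/541197834]
step 2: P' = (I − K·H)·P̄ = [16013942223/180399278 30623315789/180399278 31883379613/360798556; 30623315789/180399278 206096824123/541197834 183310830637/1082395668; 31883379613/360798556 183310830637/1082395668 192596192269/2164791336]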